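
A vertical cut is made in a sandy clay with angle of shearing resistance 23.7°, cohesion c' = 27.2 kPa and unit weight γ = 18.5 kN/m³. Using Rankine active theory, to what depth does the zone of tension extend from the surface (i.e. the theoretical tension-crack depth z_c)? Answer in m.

K_a = tan²(45° − 23.7°/2) = 0.4266; √K_a = 0.6531.
The active pressure is zero where K_a γ z = 2c√K_a, so z_c = 2c/(γ√K_a) = 2×27.2/(18.5×0.6531) = 4.502 m.

4.50 m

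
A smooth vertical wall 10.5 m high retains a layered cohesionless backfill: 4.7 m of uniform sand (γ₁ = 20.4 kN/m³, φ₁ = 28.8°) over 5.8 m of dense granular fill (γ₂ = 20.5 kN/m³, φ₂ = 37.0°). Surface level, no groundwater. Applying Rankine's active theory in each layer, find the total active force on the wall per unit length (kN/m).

K_a1 = tan²(45°−28.8°/2) = 0.3498; K_a2 = tan²(45°−37.0°/2) = 0.2486.
Layer 1: σ at base = K_a1 γ₁ h₁ = 33.53 kPa; P₁ = ½×33.53×4.7 = 78.81.
Layer 2: σ_v at top = γ₁h₁ = 95.88; σ_h top = K_a2×95.88 = 23.83; σ_h base = K_a2×(95.88+20.5×5.8) = 53.39.
P₂ = ½(23.83+53.39)×5.8 = 224.0. Total P_a = 78.81+224.0 = 302.8 kN/m.

303 kN/m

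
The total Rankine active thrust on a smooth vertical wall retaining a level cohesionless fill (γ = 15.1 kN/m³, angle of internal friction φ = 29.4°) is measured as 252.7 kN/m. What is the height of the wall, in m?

K_a = 0.3415. P_a = ½ K_a γ H² ⇒ H = √(2P_a/(K_a γ)).
H = √(2×252.7/(0.3415×15.1)) = 9.900 m.

9.90 m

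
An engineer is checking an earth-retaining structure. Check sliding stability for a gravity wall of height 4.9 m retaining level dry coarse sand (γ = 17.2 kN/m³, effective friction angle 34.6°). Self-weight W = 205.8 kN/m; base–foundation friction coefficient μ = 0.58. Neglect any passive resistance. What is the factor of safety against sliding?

K_a = tan²(45° − 34.6°/2) = 0.2756.
P_a = ½K_aγH² = 0.5×0.2756×17.2×4.9² = 56.92 kN/m, acting at H/3 = 1.633 m above the base.
FS_sliding = μW / P_a = 0.58×205.8 / 56.92 = 2.097.

2.10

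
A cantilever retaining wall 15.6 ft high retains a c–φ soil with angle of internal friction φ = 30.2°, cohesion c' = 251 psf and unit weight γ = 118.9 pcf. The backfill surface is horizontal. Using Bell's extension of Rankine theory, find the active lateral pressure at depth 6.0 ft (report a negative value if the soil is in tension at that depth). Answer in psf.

K_a = (1 − sin φ)/(1 + sin φ) = 0.3307.
σ_a = K_a γ z − 2c√K_a = 0.3307×118.9×6.0 − 2×251×0.5750 = -52.77 psf.

-52.8 psf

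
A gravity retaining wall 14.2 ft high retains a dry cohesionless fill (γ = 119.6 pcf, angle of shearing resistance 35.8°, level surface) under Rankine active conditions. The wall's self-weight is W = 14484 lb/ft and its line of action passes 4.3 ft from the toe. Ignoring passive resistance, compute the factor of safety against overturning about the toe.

4.17

K_a = tan²(45° − 35.8°/2) = 0.2619.
P_a = ½K_aγH² = 0.5×0.2619×119.6×14.2² = 3158 lb/ft, acting at H/3 = 4.733 ft above the base.
Overturning moment M_o = P_a × H/3 = 3158 × 4.733 = 14950.
Resisting moment M_r = W × 4.3 = 14484 × 4.3 = 62280.
FS_overturning = M_r/M_o = 62280/14950 = 4.167.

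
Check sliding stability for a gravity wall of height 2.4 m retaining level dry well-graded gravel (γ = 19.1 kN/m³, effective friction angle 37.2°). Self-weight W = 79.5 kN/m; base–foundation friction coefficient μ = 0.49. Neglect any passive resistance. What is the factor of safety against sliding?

K_a = tan²(45° − 37.2°/2) = 0.2464.
P_a = ½K_aγH² = 0.5×0.2464×19.1×2.4² = 13.55 kN/m, acting at H/3 = 0.8000 m above the base.
FS_sliding = μW / P_a = 0.49×79.5 / 13.55 = 2.874.

2.87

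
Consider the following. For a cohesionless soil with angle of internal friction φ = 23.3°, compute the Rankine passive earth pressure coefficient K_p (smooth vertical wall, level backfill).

2.31

K_p = (1 + sin φ)/(1 − sin φ) = tan²(45° + 23.3°/2) = 2.309.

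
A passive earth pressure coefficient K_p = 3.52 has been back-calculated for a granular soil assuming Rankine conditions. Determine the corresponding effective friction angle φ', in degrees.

33.9°

K_p = (1+sin φ)/(1−sin φ) ⇒ sin φ = (K_p − 1)/(K_p + 1) = 0.5575.
φ = arcsin(0.5575) = 33.88°.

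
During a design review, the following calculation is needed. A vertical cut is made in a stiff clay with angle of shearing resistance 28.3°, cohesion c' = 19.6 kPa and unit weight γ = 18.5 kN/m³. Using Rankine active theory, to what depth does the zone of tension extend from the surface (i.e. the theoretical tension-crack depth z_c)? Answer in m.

3.55 m

K_a = tan²(45° − 28.3°/2) = 0.3568; √K_a = 0.5973.
The active pressure is zero where K_a γ z = 2c√K_a, so z_c = 2c/(γ√K_a) = 2×19.6/(18.5×0.5973) = 3.547 m.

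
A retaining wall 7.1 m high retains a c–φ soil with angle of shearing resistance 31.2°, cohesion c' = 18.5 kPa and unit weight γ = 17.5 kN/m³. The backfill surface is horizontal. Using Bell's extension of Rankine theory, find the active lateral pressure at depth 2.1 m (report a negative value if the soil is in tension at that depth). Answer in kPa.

-9.18 kPa

K_a = (1 − sin φ)/(1 + sin φ) = 0.3175.
σ_a = K_a γ z − 2c√K_a = 0.3175×17.5×2.1 − 2×18.5×0.5635 = -9.180 kPa.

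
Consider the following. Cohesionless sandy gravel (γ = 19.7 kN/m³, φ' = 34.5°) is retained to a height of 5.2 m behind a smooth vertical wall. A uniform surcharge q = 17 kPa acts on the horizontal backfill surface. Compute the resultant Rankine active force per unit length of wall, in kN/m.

98.2 kN/m

K_a = tan²(45° − φ/2) = 0.2768.
Soil triangle: ½ K_a γ H² = 0.5×0.2768×19.7×5.2² = 73.73 kN/m.
Surcharge rectangle: K_a q H = 0.2768×17×5.2 = 24.47 kN/m.
Total = 73.73 + 24.47 = 98.20 kN/m.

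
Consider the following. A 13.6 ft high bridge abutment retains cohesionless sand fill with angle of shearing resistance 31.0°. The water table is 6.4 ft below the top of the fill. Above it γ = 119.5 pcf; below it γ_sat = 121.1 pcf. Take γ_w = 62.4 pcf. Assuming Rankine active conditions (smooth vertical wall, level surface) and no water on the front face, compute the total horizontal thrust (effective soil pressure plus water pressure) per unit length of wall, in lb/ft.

K_a = tan²(45° − φ/2) = 0.3201.
γ' = 121.1 − 62.4 = 58.70 pcf. Depth below WT = 7.2 ft.
σ'_h at WT = K_a γ d_w = 244.8 psf; at base = 244.8 + K_a γ' × 7.2 = 380.1 psf.
P₁ (0–6.4 ft) = ½×244.8×6.4 = 783.4. P₂ (6.4–13.6 ft) = ½(244.8+380.1)×7.2 = 2250.
P_w = ½ γ_w h₂² = 0.5×62.4×7.2² = 1617. Total = 783.4+2250+1617 = 4650 lb/ft.

4650 lb/ft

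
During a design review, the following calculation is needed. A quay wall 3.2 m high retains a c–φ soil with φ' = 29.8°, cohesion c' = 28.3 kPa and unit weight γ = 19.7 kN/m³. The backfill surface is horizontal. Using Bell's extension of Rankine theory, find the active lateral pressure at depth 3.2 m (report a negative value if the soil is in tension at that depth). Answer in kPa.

-11.6 kPa

K_a = (1 − sin φ)/(1 + sin φ) = 0.3360.
σ_a = K_a γ z − 2c√K_a = 0.3360×19.7×3.2 − 2×28.3×0.5797 = -11.63 kPa.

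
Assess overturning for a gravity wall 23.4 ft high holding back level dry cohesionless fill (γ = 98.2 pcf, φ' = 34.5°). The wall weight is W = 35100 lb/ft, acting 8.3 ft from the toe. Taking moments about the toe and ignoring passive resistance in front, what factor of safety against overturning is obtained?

K_a = tan²(45° − 34.5°/2) = 0.2768.
P_a = ½K_aγH² = 0.5×0.2768×98.2×23.4² = 7442 lb/ft, acting at H/3 = 7.800 ft above the base.
Overturning moment M_o = P_a × H/3 = 7442 × 7.800 = 58050.
Resisting moment M_r = W × 8.3 = 35100 × 8.3 = 291300.
FS_overturning = M_r/M_o = 291300/58050 = 5.019.

5.02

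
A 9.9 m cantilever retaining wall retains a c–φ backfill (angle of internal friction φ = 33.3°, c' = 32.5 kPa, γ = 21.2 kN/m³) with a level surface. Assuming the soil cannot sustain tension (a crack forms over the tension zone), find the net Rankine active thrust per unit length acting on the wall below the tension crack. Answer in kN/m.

54.9 kN/m

K_a = 0.2911; √K_a = 0.5396.
Tension-crack depth z_c = 2c/(γ√K_a) = 2×32.5/(21.2×0.5396) = 5.682 m.
σ_a at base = K_a γ H − 2c√K_a = 0.2911×21.2×9.9 − 2×32.5×0.5396 = 26.03 kPa.
P_a = ½ × 26.03 × (H − z_c) = 0.5×26.03×4.218 = 54.90 kN/m.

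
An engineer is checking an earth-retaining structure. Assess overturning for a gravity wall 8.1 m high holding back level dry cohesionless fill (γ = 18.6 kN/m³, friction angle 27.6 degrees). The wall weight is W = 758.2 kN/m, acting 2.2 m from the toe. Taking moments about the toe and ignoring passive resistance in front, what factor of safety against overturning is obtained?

2.76

K_a = tan²(45° − 27.6°/2) = 0.3668.
P_a = ½K_aγH² = 0.5×0.3668×18.6×8.1² = 223.8 kN/m, acting at H/3 = 2.700 m above the base.
Overturning moment M_o = P_a × H/3 = 223.8 × 2.700 = 604.3.
Resisting moment M_r = W × 2.2 = 758.2 × 2.2 = 1668.
FS_overturning = M_r/M_o = 1668/604.3 = 2.760.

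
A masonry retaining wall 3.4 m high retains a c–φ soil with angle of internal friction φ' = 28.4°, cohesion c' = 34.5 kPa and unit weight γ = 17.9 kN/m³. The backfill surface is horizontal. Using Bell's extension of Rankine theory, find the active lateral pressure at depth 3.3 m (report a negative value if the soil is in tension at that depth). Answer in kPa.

K_a = (1 − sin φ)/(1 + sin φ) = 0.3554.
σ_a = K_a γ z − 2c√K_a = 0.3554×17.9×3.3 − 2×34.5×0.5961 = -20.14 kPa.

-20.1 kPa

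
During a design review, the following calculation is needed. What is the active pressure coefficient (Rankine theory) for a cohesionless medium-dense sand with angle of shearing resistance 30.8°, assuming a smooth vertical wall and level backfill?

0.323

K_a = (1 − sin φ)/(1 + sin φ) = (1 − sin 30.8°)/(1 + sin 30.8°) = 0.3227.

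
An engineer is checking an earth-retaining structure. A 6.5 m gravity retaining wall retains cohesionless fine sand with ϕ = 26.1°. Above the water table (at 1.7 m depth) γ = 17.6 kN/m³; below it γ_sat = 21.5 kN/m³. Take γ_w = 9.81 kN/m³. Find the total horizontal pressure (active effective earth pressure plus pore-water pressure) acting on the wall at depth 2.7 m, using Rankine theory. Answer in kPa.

26.0 kPa

K_a = (1 − sin φ)/(1 + sin φ) = 0.3889.
γ' = 21.5 − 9.81 = 11.69 kN/m³.
Effective vertical stress at 2.7 m: σ'_v = 17.6×1.7 + 11.69×1.00 = 41.61 kPa.
σ'_h = K_a σ'_v = 0.3889 × 41.61 = 16.18 kPa; u = γ_w × 1.00 = 9.810 kPa.
Total σ_h = 16.18 + 9.810 = 25.99 kPa.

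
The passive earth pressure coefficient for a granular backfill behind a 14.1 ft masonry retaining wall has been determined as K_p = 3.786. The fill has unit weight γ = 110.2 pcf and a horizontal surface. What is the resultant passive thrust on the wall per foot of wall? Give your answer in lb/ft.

41500 lb/ft

P = ½ K_p γ H² = 0.5 × 3.786 × 110.2 × 14.1² = 41470 lb/ft.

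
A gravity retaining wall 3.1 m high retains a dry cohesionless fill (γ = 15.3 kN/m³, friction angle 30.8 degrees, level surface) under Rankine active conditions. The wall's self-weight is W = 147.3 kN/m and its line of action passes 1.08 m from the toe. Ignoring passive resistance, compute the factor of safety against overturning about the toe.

6.49

K_a = tan²(45° − 30.8°/2) = 0.3227.
P_a = ½K_aγH² = 0.5×0.3227×15.3×3.1² = 23.72 kN/m, acting at H/3 = 1.033 m above the base.
Overturning moment M_o = P_a × H/3 = 23.72 × 1.033 = 24.52.
Resisting moment M_r = W × 1.08 = 147.3 × 1.08 = 159.1.
FS_overturning = M_r/M_o = 159.1/24.52 = 6.489.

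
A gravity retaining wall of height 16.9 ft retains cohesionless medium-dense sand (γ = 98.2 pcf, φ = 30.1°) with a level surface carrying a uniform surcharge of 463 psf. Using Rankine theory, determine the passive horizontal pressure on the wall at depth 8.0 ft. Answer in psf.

K_p = (1 + sin φ)/(1 − sin φ) = 3.012.
σ_v = γz + q = 98.2 × 8.0 + 463 = 1249 psf.
σ_h = K_p σ_v = 3.012 × 1249 = 3761 psf.

3760 psf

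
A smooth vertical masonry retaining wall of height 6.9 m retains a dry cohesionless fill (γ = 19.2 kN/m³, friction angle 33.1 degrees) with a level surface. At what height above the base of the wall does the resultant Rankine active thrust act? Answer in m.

K_a = 0.2936.
The pressure distribution is triangular, so the resultant acts at H/3 above the base = 6.9/3 = 2.300 m.

2.30 m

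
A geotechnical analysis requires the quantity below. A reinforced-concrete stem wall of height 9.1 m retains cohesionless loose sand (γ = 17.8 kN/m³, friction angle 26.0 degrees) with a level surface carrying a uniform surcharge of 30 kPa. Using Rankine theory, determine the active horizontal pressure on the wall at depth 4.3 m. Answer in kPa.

K_a = (1 − sin φ)/(1 + sin φ) = 0.3905.
σ_v = γz + q = 17.8 × 4.3 + 30 = 106.5 kPa.
σ_h = K_a σ_v = 0.3905 × 106.5 = 41.60 kPa.

41.6 kPa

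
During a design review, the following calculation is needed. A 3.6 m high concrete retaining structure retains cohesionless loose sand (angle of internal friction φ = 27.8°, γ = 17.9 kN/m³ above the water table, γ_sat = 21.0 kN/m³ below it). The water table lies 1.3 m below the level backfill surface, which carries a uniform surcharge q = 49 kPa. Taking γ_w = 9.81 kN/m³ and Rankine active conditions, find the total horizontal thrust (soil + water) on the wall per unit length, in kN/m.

126 kN/m

K_a = tan²(45° − φ/2) = 0.3639.
γ' = 21.0 − 9.81 = 11.19 kN/m³. h₂ = H − d_w = 2.3 m.
σ'_h: at surface K_a·q = 17.83; at WT K_a(q+γd_w) = 26.30; at base K_a(q+γd_w+γ'h₂) = 35.66 kPa.
P₁ = ½(17.83+26.30)×1.3 = 28.68; P₂ = ½(26.30+35.66)×2.3 = 71.26; P_w = ½γ_w h₂² = 25.95.
Total = 28.68+71.26+25.95 = 125.9 kN/m.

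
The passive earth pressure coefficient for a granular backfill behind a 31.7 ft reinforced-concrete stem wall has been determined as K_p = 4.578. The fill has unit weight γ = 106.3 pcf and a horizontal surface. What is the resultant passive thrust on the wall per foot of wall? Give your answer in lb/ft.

245000 lb/ft

P = ½ K_p γ H² = 0.5 × 4.578 × 106.3 × 31.7² = 244500 lb/ft.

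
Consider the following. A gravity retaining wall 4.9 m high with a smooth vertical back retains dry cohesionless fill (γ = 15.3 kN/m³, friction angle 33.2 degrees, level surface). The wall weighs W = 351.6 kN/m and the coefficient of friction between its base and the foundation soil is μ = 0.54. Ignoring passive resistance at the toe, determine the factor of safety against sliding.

3.54

K_a = tan²(45° − 33.2°/2) = 0.2924.
P_a = ½K_aγH² = 0.5×0.2924×15.3×4.9² = 53.70 kN/m, acting at H/3 = 1.633 m above the base.
FS_sliding = μW / P_a = 0.54×351.6 / 53.70 = 3.536.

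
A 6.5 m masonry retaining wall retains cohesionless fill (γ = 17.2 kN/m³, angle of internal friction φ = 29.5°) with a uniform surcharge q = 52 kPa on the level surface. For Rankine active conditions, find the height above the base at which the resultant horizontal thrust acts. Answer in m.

K_a = 0.3401.
Triangular part P₁ = ½K_aγH² = 123.6 at H/3 = 2.167 m; rectangular part P₂ = K_a q H = 115.0 at H/2 = 3.250 m.
ȳ = (P₁·2.167 + P₂·3.250)/(P₁+P₂) = 2.689 m.

2.69 m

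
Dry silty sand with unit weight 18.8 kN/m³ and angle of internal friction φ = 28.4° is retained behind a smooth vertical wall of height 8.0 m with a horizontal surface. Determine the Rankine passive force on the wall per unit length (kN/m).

1690 kN/m

K_p = tan²(45° + φ/2) = 2.814.
P_p = ½ K_p γ H² = 0.5 × 2.814 × 18.8 × 8.0² = 1693 kN/m.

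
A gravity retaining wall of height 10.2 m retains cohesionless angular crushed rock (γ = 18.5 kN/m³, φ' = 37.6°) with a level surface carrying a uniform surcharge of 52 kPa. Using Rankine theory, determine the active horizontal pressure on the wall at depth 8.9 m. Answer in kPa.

K_a = (1 − sin φ)/(1 + sin φ) = 0.2421.
σ_v = γz + q = 18.5 × 8.9 + 52 = 216.7 kPa.
σ_h = K_a σ_v = 0.2421 × 216.7 = 52.46 kPa.

52.5 kPa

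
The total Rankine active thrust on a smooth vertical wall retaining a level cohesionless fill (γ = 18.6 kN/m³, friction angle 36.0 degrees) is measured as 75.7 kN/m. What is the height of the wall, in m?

5.60 m

K_a = 0.2596. P_a = ½ K_a γ H² ⇒ H = √(2P_a/(K_a γ)).
H = √(2×75.7/(0.2596×18.6)) = 5.599 m.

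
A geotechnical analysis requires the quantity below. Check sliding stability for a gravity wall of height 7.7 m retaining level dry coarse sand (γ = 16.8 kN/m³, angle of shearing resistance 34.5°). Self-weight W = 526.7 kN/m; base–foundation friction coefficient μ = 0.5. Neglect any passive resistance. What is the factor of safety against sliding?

1.91

K_a = tan²(45° − 34.5°/2) = 0.2768.
P_a = ½K_aγH² = 0.5×0.2768×16.8×7.7² = 137.9 kN/m, acting at H/3 = 2.567 m above the base.
FS_sliding = μW / P_a = 0.5×526.7 / 137.9 = 1.910.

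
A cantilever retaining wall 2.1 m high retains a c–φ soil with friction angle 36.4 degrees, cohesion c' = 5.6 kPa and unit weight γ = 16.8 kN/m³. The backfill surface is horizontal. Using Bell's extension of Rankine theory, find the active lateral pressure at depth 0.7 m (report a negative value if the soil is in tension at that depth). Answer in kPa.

-2.66 kPa

K_a = (1 − sin φ)/(1 + sin φ) = 0.2552.
σ_a = K_a γ z − 2c√K_a = 0.2552×16.8×0.7 − 2×5.6×0.5051 = -2.657 kPa.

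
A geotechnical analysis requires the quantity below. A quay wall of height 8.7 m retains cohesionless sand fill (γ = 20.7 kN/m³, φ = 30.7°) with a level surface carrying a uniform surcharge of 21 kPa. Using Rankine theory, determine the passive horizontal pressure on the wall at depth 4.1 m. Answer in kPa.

K_p = (1 + sin φ)/(1 − sin φ) = 3.086.
σ_v = γz + q = 20.7 × 4.1 + 21 = 105.9 kPa.
σ_h = K_p σ_v = 3.086 × 105.9 = 326.7 kPa.

327 kPa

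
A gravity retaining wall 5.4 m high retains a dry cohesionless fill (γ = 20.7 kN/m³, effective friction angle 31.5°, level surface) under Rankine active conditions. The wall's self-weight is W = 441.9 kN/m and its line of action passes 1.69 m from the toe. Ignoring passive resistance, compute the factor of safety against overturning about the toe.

K_a = tan²(45° − 31.5°/2) = 0.3136.
P_a = ½K_aγH² = 0.5×0.3136×20.7×5.4² = 94.66 kN/m, acting at H/3 = 1.800 m above the base.
Overturning moment M_o = P_a × H/3 = 94.66 × 1.800 = 170.4.
Resisting moment M_r = W × 1.69 = 441.9 × 1.69 = 746.8.
FS_overturning = M_r/M_o = 746.8/170.4 = 4.383.

4.38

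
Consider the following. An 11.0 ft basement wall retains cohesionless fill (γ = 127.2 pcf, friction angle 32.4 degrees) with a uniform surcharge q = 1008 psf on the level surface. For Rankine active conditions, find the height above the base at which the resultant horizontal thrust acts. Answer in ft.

K_a = 0.3022.
Triangular part P₁ = ½K_aγH² = 2326 at H/3 = 3.667 ft; rectangular part P₂ = K_a q H = 3351 at H/2 = 5.500 ft.
ȳ = (P₁·3.667 + P₂·5.500)/(P₁+P₂) = 4.749 ft.

4.75 ft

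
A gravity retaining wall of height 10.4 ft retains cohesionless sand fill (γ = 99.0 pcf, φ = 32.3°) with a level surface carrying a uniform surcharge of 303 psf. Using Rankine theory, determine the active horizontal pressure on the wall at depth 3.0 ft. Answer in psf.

K_a = (1 − sin φ)/(1 + sin φ) = 0.3035.
σ_v = γz + q = 99.0 × 3.0 + 303 = 600.0 psf.
σ_h = K_a σ_v = 0.3035 × 600.0 = 182.1 psf.

182 psf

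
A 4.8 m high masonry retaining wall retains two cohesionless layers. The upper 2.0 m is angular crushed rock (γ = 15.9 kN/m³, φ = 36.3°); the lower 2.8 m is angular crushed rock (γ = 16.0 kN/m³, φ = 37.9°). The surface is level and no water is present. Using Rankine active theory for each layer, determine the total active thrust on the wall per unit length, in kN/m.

K_a1 = tan²(45°−36.3°/2) = 0.2563; K_a2 = tan²(45°−37.9°/2) = 0.2389.
Layer 1: σ at base = K_a1 γ₁ h₁ = 8.149 kPa; P₁ = ½×8.149×2.0 = 8.149.
Layer 2: σ_v at top = γ₁h₁ = 31.80; σ_h top = K_a2×31.80 = 7.598; σ_h base = K_a2×(31.80+16.0×2.8) = 18.30.
P₂ = ½(7.598+18.30)×2.8 = 36.26. Total P_a = 8.149+36.26 = 44.41 kN/m.

44.4 kN/m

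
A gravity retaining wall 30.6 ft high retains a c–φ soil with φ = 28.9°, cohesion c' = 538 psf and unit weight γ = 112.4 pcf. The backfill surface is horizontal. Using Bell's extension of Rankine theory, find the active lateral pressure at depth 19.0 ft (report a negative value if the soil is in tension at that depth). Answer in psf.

K_a = (1 − sin φ)/(1 + sin φ) = 0.3484.
σ_a = K_a γ z − 2c√K_a = 0.3484×112.4×19.0 − 2×538×0.5902 = 108.9 psf.

109 psf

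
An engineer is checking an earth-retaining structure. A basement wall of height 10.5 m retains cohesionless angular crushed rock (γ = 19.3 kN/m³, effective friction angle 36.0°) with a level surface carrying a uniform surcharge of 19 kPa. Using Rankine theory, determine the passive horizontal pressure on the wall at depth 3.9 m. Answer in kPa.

363 kPa

K_p = (1 + sin φ)/(1 − sin φ) = 3.852.
σ_v = γz + q = 19.3 × 3.9 + 19 = 94.27 kPa.
σ_h = K_p σ_v = 3.852 × 94.27 = 363.1 kPa.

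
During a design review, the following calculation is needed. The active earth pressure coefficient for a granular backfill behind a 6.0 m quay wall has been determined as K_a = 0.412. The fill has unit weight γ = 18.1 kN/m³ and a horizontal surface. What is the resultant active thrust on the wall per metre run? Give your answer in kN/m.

P = ½ K_a γ H² = 0.5 × 0.412 × 18.1 × 6.0² = 134.2 kN/m.

134 kN/m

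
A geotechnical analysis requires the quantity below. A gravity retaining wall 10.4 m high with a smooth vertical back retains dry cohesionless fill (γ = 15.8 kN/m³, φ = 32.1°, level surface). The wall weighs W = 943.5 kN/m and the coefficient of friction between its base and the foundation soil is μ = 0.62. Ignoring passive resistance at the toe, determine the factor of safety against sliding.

K_a = tan²(45° − 32.1°/2) = 0.3060.
P_a = ½K_aγH² = 0.5×0.3060×15.8×10.4² = 261.5 kN/m, acting at H/3 = 3.467 m above the base.
FS_sliding = μW / P_a = 0.62×943.5 / 261.5 = 2.237.

2.24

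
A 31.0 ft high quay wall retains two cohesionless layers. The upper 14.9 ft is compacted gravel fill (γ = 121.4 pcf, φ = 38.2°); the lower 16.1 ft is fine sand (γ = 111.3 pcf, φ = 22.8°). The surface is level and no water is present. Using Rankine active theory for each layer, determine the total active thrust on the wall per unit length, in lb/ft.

22400 lb/ft

K_a1 = tan²(45°−38.2°/2) = 0.2358; K_a2 = tan²(45°−22.8°/2) = 0.4414.
Layer 1: σ at base = K_a1 γ₁ h₁ = 426.5 psf; P₁ = ½×426.5×14.9 = 3177.
Layer 2: σ_v at top = γ₁h₁ = 1809; σ_h top = K_a2×1809 = 798.5; σ_h base = K_a2×(1809+111.3×16.1) = 1589.
P₂ = ½(798.5+1589)×16.1 = 19220. Total P_a = 3177+19220 = 22400 lb/ft.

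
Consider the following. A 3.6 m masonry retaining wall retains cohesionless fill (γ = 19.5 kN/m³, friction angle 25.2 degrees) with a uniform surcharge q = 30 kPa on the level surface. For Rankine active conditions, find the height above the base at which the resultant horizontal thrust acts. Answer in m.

K_a = 0.4027.
Triangular part P₁ = ½K_aγH² = 50.89 at H/3 = 1.200 m; rectangular part P₂ = K_a q H = 43.50 at H/2 = 1.800 m.
ȳ = (P₁·1.200 + P₂·1.800)/(P₁+P₂) = 1.476 m.

1.48 m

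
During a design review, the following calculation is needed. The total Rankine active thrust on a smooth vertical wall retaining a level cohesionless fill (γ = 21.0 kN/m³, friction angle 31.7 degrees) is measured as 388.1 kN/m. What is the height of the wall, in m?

K_a = 0.3111. P_a = ½ K_a γ H² ⇒ H = √(2P_a/(K_a γ)).
H = √(2×388.1/(0.3111×21.0)) = 10.90 m.

10.9 m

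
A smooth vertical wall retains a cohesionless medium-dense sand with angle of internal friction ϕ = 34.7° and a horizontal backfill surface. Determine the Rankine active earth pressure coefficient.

0.274

K_a = (1 − sin φ)/(1 + sin φ) = (1 − sin 34.7°)/(1 + sin 34.7°) = 0.2745.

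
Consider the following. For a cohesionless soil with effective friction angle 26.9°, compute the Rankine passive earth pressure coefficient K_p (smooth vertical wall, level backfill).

K_p = (1 + sin φ)/(1 − sin φ) = tan²(45° + 26.9°/2) = 2.653.

2.65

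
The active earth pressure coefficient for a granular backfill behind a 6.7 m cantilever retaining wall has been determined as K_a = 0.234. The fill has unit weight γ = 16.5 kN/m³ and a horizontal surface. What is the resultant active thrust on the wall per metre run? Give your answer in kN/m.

P = ½ K_a γ H² = 0.5 × 0.234 × 16.5 × 6.7² = 86.66 kN/m.

86.7 kN/m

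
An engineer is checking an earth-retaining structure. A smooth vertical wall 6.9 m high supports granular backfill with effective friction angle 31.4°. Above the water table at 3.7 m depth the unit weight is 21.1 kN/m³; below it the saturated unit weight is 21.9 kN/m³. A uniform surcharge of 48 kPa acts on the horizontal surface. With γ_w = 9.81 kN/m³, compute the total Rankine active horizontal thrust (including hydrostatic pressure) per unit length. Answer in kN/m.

K_a = tan²(45° − φ/2) = 0.3149.
γ' = 21.9 − 9.81 = 12.09 kN/m³. h₂ = H − d_w = 3.2 m.
σ'_h: at surface K_a·q = 15.12; at WT K_a(q+γd_w) = 39.70; at base K_a(q+γd_w+γ'h₂) = 51.88 kPa.
P₁ = ½(15.12+39.70)×3.7 = 101.4; P₂ = ½(39.70+51.88)×3.2 = 146.5; P_w = ½γ_w h₂² = 50.23.
Total = 101.4+146.5+50.23 = 298.2 kN/m.

298 kN/m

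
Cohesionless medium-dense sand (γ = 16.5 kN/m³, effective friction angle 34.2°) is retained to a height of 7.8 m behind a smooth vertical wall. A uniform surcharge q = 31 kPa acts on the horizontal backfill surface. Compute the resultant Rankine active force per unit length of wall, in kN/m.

K_a = tan²(45° − φ/2) = 0.2803.
Soil triangle: ½ K_a γ H² = 0.5×0.2803×16.5×7.8² = 140.7 kN/m.
Surcharge rectangle: K_a q H = 0.2803×31×7.8 = 67.79 kN/m.
Total = 140.7 + 67.79 = 208.5 kN/m.

208 kN/m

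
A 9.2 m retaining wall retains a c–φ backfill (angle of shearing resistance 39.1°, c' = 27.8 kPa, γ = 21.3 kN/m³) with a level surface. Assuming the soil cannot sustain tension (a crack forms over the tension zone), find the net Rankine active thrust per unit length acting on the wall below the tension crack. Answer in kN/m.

33.3 kN/m

K_a = 0.2265; √K_a = 0.4759.
Tension-crack depth z_c = 2c/(γ√K_a) = 2×27.8/(21.3×0.4759) = 5.485 m.
σ_a at base = K_a γ H − 2c√K_a = 0.2265×21.3×9.2 − 2×27.8×0.4759 = 17.92 kPa.
P_a = ½ × 17.92 × (H − z_c) = 0.5×17.92×3.715 = 33.29 kN/m.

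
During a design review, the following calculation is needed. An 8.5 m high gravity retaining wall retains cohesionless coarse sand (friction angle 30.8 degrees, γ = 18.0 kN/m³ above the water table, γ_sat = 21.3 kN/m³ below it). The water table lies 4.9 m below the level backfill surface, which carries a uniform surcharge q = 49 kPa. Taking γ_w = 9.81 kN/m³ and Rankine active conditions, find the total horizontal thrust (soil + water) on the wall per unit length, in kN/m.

394 kN/m

K_a = tan²(45° − φ/2) = 0.3227.
γ' = 21.3 − 9.81 = 11.49 kN/m³. h₂ = H − d_w = 3.6 m.
σ'_h: at surface K_a·q = 15.81; at WT K_a(q+γd_w) = 44.28; at base K_a(q+γd_w+γ'h₂) = 57.63 kPa.
P₁ = ½(15.81+44.28)×4.9 = 147.2; P₂ = ½(44.28+57.63)×3.6 = 183.4; P_w = ½γ_w h₂² = 63.57.
Total = 147.2+183.4+63.57 = 394.2 kN/m.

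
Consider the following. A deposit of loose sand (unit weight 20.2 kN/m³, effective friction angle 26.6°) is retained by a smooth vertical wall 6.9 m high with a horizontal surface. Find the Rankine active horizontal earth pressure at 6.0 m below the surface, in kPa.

K_a = (1 − sin φ)/(1 + sin φ) = 0.3814.
σ_h = K_a γ z = 0.3814 × 20.2 × 6.0 = 46.23 kPa.

46.2 kPa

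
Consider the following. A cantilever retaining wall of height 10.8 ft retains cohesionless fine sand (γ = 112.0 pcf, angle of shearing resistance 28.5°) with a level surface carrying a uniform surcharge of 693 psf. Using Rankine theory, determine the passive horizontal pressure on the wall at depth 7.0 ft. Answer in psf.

K_p = (1 + sin φ)/(1 − sin φ) = 2.825.
σ_v = γz + q = 112.0 × 7.0 + 693 = 1477 psf.
σ_h = K_p σ_v = 2.825 × 1477 = 4173 psf.

4170 psf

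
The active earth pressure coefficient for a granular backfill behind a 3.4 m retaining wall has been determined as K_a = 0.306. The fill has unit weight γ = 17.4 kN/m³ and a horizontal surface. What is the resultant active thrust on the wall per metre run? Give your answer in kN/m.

30.8 kN/m

P = ½ K_a γ H² = 0.5 × 0.306 × 17.4 × 3.4² = 30.78 kN/m.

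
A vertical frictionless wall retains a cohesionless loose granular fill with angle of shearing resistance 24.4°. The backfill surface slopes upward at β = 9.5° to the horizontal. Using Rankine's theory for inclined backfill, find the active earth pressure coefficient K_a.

K_a = cos β · (cos β − √(cos²β − cos²φ)) / (cos β + √(cos²β − cos²φ)).
cos β = 0.9863, cos φ = 0.9107, √(cos²β − cos²φ) = 0.3787.
K_a = 0.9863 × (0.9863 − 0.3787)/(0.9863 + 0.3787) = 0.4390.

0.439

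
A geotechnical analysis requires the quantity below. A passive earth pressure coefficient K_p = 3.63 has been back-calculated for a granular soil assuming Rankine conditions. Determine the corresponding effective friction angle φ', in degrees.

34.6°

K_p = (1+sin φ)/(1−sin φ) ⇒ sin φ = (K_p − 1)/(K_p + 1) = 0.5680.
φ = arcsin(0.5680) = 34.61°.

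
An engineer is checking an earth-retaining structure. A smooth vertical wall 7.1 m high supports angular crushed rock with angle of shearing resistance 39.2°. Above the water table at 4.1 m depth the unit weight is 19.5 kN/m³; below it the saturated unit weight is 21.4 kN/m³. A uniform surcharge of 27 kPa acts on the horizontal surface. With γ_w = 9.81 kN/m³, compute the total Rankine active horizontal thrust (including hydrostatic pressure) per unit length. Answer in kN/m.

190 kN/m

K_a = tan²(45° − φ/2) = 0.2255.
γ' = 21.4 − 9.81 = 11.59 kN/m³. h₂ = H − d_w = 3.0 m.
σ'_h: at surface K_a·q = 6.088; at WT K_a(q+γd_w) = 24.11; at base K_a(q+γd_w+γ'h₂) = 31.95 kPa.
P₁ = ½(6.088+24.11)×4.1 = 61.91; P₂ = ½(24.11+31.95)×3.0 = 84.10; P_w = ½γ_w h₂² = 44.14.
Total = 61.91+84.10+44.14 = 190.2 kN/m.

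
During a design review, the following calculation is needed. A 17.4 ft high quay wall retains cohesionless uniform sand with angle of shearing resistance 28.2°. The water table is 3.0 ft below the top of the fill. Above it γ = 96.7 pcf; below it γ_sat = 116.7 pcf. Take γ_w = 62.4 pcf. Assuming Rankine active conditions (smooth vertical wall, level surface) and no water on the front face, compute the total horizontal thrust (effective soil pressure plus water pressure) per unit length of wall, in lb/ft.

K_a = tan²(45° − φ/2) = 0.3582.
γ' = 116.7 − 62.4 = 54.30 pcf. Depth below WT = 14.4 ft.
σ'_h at WT = K_a γ d_w = 103.9 psf; at base = 103.9 + K_a γ' × 14.4 = 384.0 psf.
P₁ (0–3.0 ft) = ½×103.9×3.0 = 155.9. P₂ (3.0–17.4 ft) = ½(103.9+384.0)×14.4 = 3513.
P_w = ½ γ_w h₂² = 0.5×62.4×14.4² = 6470. Total = 155.9+3513+6470 = 10140 lb/ft.

10100 lb/ft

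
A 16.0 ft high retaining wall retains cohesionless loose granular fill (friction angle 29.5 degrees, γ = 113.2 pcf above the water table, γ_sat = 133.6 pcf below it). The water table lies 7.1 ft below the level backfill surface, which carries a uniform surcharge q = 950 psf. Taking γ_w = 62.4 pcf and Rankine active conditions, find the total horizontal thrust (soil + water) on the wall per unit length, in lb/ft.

K_a = tan²(45° − φ/2) = 0.3401.
γ' = 133.6 − 62.4 = 71.20 pcf. h₂ = H − d_w = 8.9 ft.
σ'_h: at surface K_a·q = 323.1; at WT K_a(q+γd_w) = 596.4; at base K_a(q+γd_w+γ'h₂) = 812.0 psf.
P₁ = ½(323.1+596.4)×7.1 = 3264; P₂ = ½(596.4+812.0)×8.9 = 6267; P_w = ½γ_w h₂² = 2471.
Total = 3264+6267+2471 = 12000 lb/ft.

12000 lb/ft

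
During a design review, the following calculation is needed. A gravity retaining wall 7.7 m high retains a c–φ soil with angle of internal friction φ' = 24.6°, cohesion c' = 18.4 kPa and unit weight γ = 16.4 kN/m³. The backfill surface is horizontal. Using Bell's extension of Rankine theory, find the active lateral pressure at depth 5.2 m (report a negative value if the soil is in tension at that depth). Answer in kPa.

11.5 kPa

K_a = (1 − sin φ)/(1 + sin φ) = 0.4121.
σ_a = K_a γ z − 2c√K_a = 0.4121×16.4×5.2 − 2×18.4×0.6420 = 11.52 kPa.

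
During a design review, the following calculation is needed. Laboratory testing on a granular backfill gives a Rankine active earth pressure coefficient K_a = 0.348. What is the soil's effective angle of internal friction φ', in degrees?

28.9°

K_a = tan²(45° − φ/2) ⇒ 45° − φ/2 = arctan(√0.348) = 30.54°.
φ = 2(45° − 30.54°) = 28.93°.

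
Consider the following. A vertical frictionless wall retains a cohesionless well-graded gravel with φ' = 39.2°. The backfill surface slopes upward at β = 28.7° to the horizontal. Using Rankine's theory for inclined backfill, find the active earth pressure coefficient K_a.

0.318

K_a = cos β · (cos β − √(cos²β − cos²φ)) / (cos β + √(cos²β − cos²φ)).
cos β = 0.8771, cos φ = 0.7749, √(cos²β − cos²φ) = 0.4109.
K_a = 0.8771 × (0.8771 − 0.4109)/(0.8771 + 0.4109) = 0.3175.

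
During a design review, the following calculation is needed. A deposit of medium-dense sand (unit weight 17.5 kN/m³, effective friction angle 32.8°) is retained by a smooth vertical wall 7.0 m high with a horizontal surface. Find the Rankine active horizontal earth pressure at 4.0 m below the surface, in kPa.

20.8 kPa

K_a = (1 − sin φ)/(1 + sin φ) = 0.2973.
σ_h = K_a γ z = 0.2973 × 17.5 × 4.0 = 20.81 kPa.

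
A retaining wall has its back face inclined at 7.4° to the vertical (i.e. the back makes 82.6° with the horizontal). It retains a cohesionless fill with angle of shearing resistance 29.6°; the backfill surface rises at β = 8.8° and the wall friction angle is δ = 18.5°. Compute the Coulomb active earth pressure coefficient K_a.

0.407

K_a = sin²(α+φ) / [sin²α · sin(α−δ) · (1 + √{sin(φ+δ)sin(φ−β) / (sin(α−δ)sin(α+β))})²].
With α = 82.6°, φ = 29.6°, δ = 18.5°, β = 8.8°: K_a = 0.4075.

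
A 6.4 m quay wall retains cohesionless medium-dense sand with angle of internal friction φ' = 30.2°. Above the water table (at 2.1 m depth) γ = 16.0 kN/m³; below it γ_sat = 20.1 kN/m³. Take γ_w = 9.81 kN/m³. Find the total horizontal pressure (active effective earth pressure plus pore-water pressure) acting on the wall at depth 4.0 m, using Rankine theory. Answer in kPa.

K_a = (1 − sin φ)/(1 + sin φ) = 0.3307.
γ' = 20.1 − 9.81 = 10.29 kN/m³.
Effective vertical stress at 4.0 m: σ'_v = 16.0×2.1 + 10.29×1.90 = 53.15 kPa.
σ'_h = K_a σ'_v = 0.3307 × 53.15 = 17.57 kPa; u = γ_w × 1.90 = 18.64 kPa.
Total σ_h = 17.57 + 18.64 = 36.21 kPa.

36.2 kPa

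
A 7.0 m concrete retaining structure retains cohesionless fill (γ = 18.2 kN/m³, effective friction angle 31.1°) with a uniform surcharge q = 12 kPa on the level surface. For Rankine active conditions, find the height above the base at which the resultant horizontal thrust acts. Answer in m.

K_a = 0.3188.
Triangular part P₁ = ½K_aγH² = 142.2 at H/3 = 2.333 m; rectangular part P₂ = K_a q H = 26.78 at H/2 = 3.500 m.
ȳ = (P₁·2.333 + P₂·3.500)/(P₁+P₂) = 2.518 m.

2.52 m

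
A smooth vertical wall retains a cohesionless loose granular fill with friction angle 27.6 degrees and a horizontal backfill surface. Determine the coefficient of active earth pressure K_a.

K_a = tan²(45° − φ/2) = tan²(31.20°) = 0.3668.

0.367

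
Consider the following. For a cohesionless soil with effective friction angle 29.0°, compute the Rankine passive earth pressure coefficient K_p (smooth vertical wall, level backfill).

2.88

K_p = (1 + sin φ)/(1 − sin φ) = tan²(45° + 29.0°/2) = 2.882.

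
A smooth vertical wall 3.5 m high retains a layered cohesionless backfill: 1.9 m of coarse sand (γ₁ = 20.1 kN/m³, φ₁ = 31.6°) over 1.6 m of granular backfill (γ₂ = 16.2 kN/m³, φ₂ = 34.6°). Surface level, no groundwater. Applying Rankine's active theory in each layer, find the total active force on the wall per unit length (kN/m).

K_a1 = tan²(45°−31.6°/2) = 0.3123; K_a2 = tan²(45°−34.6°/2) = 0.2756.
Layer 1: σ at base = K_a1 γ₁ h₁ = 11.93 kPa; P₁ = ½×11.93×1.9 = 11.33.
Layer 2: σ_v at top = γ₁h₁ = 38.19; σ_h top = K_a2×38.19 = 10.53; σ_h base = K_a2×(38.19+16.2×1.6) = 17.67.
P₂ = ½(10.53+17.67)×1.6 = 22.56. Total P_a = 11.33+22.56 = 33.89 kN/m.

33.9 kN/m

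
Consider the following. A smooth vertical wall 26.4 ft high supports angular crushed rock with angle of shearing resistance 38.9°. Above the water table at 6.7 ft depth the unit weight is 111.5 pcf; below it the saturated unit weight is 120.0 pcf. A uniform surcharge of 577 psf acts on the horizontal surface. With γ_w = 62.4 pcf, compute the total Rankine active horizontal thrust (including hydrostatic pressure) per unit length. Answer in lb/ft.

K_a = tan²(45° − φ/2) = 0.2285.
γ' = 120.0 − 62.4 = 57.60 pcf. h₂ = H − d_w = 19.7 ft.
σ'_h: at surface K_a·q = 131.9; at WT K_a(q+γd_w) = 302.6; at base K_a(q+γd_w+γ'h₂) = 561.9 psf.
P₁ = ½(131.9+302.6)×6.7 = 1455; P₂ = ½(302.6+561.9)×19.7 = 8515; P_w = ½γ_w h₂² = 12110.
Total = 1455+8515+12110 = 22080 lb/ft.

22100 lb/ft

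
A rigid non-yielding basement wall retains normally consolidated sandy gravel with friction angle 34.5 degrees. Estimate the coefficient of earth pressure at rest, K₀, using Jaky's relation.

K₀ = 1 − sin φ' = 1 − sin 34.5° = 0.4336.

0.434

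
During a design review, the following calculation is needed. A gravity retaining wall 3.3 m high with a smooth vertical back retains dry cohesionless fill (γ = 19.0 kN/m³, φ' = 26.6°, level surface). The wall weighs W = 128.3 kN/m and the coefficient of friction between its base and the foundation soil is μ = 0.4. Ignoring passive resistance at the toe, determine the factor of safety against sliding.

1.30

K_a = tan²(45° − 26.6°/2) = 0.3814.
P_a = ½K_aγH² = 0.5×0.3814×19.0×3.3² = 39.46 kN/m, acting at H/3 = 1.100 m above the base.
FS_sliding = μW / P_a = 0.4×128.3 / 39.46 = 1.300.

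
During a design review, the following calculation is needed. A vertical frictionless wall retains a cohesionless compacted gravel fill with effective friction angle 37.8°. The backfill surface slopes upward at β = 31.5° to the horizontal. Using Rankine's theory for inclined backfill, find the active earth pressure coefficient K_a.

0.387

K_a = cos β · (cos β − √(cos²β − cos²φ)) / (cos β + √(cos²β − cos²φ)).
cos β = 0.8526, cos φ = 0.7902, √(cos²β − cos²φ) = 0.3204.
K_a = 0.8526 × (0.8526 − 0.3204)/(0.8526 + 0.3204) = 0.3869.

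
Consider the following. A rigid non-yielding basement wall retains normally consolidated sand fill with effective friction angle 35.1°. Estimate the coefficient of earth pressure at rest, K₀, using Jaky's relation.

K₀ = 1 − sin φ' = 1 − sin 35.1° = 0.4250.

0.425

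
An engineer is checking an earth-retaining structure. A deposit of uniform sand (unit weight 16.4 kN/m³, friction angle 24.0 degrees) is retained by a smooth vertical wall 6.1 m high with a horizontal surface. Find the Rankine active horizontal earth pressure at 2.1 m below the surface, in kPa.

K_a = (1 − sin φ)/(1 + sin φ) = 0.4217.
σ_h = K_a γ z = 0.4217 × 16.4 × 2.1 = 14.52 kPa.

14.5 kPa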